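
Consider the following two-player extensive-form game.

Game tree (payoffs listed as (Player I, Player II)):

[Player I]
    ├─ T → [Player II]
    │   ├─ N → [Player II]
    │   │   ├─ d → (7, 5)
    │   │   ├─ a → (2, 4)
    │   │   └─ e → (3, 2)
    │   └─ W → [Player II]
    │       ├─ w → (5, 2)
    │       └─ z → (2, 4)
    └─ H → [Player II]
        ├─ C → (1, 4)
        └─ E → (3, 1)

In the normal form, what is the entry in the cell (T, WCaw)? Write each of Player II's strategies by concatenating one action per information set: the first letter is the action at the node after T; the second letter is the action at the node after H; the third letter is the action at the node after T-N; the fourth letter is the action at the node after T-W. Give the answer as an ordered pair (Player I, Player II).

(5, 2)

Trace the play path from the root:
  Player I plays T
  Player II plays W at [T]
  Player II plays w at [T-W]
→ terminal payoff (5, 2).
(Player II's choice at the node after H is never reached on this path, so it doesn't affect the outcome.)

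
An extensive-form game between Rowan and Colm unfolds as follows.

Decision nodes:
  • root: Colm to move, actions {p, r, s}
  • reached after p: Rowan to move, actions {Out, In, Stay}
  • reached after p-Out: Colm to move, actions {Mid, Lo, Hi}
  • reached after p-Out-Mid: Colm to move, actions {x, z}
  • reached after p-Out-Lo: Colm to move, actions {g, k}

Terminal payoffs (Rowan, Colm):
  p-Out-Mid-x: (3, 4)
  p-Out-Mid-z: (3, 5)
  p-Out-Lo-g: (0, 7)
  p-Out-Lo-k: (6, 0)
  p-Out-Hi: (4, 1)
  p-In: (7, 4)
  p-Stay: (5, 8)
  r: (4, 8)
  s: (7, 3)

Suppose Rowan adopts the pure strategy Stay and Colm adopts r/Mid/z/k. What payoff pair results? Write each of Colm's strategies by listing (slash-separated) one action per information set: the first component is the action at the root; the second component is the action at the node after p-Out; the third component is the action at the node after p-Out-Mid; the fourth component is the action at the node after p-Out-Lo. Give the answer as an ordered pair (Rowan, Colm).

(4, 8)

Trace the play path from the root:
  Colm plays r
→ terminal payoff (4, 8).
(Rowan's choice at the node after p is never reached on this path, so it doesn't affect the outcome.)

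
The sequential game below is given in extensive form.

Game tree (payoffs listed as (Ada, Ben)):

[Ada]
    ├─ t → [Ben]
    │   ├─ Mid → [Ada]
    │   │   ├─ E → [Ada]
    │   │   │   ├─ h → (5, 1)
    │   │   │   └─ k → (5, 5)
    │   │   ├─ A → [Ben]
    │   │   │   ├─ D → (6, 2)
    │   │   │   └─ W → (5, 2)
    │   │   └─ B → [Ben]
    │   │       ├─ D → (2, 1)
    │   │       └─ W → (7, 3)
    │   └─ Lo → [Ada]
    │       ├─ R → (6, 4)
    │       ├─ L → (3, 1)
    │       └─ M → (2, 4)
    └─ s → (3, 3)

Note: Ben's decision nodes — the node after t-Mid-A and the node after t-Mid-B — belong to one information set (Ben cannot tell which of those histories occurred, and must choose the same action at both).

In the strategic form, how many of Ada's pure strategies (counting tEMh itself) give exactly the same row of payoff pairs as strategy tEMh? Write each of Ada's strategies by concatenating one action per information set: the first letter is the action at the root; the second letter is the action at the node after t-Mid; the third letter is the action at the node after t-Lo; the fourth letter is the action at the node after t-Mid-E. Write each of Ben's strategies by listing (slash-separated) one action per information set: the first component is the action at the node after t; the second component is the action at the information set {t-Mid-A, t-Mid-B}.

1

Row for tEMh (columns Mid/D, Mid/W, Lo/D, Lo/W): (5,1) (5,1) (2,4) (2,4).
Every one of Ada's information sets is on the play path for some reply by Ben when Ada follows tEMh.
Changing the action at any of them therefore changes at least one column, so only tEMh itself gives this row.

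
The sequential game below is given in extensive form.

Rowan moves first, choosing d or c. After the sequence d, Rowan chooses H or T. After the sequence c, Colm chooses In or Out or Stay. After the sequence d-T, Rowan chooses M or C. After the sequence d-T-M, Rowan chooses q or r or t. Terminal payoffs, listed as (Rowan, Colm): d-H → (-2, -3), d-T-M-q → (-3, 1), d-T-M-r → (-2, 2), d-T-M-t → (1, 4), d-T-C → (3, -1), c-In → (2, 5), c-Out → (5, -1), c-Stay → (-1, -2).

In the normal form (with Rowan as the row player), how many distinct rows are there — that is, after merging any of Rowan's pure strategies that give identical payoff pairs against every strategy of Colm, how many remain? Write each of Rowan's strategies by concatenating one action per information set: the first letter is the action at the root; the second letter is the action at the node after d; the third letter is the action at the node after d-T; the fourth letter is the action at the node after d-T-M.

Rowan has 24 pure strategies: dHMq, dHMr, dHMt, dHCq, dHCr, dHCt, dTMq, dTMr, dTMt, dTCq, dTCr, dTCt, cHMq, cHMr, cHMt, cHCq, cHCr, cHCt, cTMq, cTMr, cTMt, cTCq, cTCr, cTCt. Columns: In, Out, Stay.
{dHMq, dHMr, dHMt, dHCq, dHCr, dHCt} → row (-2,-3) (-2,-3) (-2,-3)
{dTMq} → row (-3,1) (-3,1) (-3,1)
{dTMr} → row (-2,2) (-2,2) (-2,2)
{dTMt} → row (1,4) (1,4) (1,4)
{dTCq, dTCr, dTCt} → row (3,-1) (3,-1) (3,-1)
{cHMq, cHMr, cHMt, cHCq, cHCr, cHCt, cTMq, cTMr, cTMt, cTCq, cTCr, cTCt} → row (2,5) (5,-1) (-1,-2)
That's 6 distinct rows out of 24 strategies.

6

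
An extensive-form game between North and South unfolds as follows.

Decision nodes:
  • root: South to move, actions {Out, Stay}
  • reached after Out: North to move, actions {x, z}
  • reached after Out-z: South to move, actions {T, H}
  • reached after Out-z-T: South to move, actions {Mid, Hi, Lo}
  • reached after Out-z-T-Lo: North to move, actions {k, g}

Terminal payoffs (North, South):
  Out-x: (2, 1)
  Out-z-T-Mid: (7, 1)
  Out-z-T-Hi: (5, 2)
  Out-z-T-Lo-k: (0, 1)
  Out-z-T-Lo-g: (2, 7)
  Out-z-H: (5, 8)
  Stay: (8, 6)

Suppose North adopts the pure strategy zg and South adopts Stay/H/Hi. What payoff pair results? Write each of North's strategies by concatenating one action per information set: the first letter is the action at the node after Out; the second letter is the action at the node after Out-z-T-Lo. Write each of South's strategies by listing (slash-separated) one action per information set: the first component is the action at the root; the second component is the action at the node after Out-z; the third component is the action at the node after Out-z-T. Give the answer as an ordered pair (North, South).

Trace the play path from the root:
  South plays Stay
→ terminal payoff (8, 6).
(North's choice at the node after Out is never reached on this path, so it doesn't affect the outcome.)

(8, 6)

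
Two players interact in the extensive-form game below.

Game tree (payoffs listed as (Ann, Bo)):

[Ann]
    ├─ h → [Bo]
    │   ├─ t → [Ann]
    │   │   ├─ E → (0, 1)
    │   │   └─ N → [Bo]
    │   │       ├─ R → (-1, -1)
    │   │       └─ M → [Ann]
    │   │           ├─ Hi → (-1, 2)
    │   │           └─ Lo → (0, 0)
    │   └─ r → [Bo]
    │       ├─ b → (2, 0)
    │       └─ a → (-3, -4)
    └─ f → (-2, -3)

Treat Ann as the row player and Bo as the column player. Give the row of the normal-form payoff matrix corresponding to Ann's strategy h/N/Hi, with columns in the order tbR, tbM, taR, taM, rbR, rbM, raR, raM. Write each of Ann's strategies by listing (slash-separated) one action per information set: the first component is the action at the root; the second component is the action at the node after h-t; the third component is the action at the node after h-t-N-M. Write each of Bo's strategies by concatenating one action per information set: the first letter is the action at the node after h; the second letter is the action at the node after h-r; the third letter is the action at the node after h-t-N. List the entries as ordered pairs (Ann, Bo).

vs tbR: Ann plays h → Bo plays t at [h] → Ann plays N at [h-t] → Bo plays R at [h-t-N] → (-1, -1)
vs tbM: Ann plays h → Bo plays t at [h] → Ann plays N at [h-t] → Bo plays M at [h-t-N] → Ann plays Hi at [h-t-N-M] → (-1, 2)
vs taR: Ann plays h → Bo plays t at [h] → Ann plays N at [h-t] → Bo plays R at [h-t-N] → (-1, -1)
vs taM: Ann plays h → Bo plays t at [h] → Ann plays N at [h-t] → Bo plays M at [h-t-N] → Ann plays Hi at [h-t-N-M] → (-1, 2)
vs rbR: Ann plays h → Bo plays r at [h] → Bo plays b at [h-r] → (2, 0)
vs rbM: Ann plays h → Bo plays r at [h] → Bo plays b at [h-r] → (2, 0)
vs raR: Ann plays h → Bo plays r at [h] → Bo plays a at [h-r] → (-3, -4)
vs raM: Ann plays h → Bo plays r at [h] → Bo plays a at [h-r] → (-3, -4)

(-1,-1) (-1,2) (-1,-1) (-1,2) (2,0) (2,0) (-3,-4) (-3,-4)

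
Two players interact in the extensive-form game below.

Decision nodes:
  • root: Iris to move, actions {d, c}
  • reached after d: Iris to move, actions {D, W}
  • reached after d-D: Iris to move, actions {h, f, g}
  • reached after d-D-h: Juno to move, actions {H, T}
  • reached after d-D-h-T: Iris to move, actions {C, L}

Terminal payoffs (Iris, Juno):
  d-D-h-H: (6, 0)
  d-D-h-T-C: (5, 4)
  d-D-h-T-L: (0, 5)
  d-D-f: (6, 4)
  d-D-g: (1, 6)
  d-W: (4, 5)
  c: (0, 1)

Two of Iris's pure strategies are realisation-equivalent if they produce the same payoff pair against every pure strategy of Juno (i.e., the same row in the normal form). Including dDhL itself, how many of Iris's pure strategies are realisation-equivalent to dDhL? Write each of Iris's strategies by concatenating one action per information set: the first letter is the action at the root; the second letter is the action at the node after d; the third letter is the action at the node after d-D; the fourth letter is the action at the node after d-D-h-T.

1

Row for dDhL (columns H, T): (6,0) (0,5).
Every one of Iris's information sets is on the play path for some reply by Juno when Iris follows dDhL.
Changing the action at any of them therefore changes at least one column, so only dDhL itself gives this row.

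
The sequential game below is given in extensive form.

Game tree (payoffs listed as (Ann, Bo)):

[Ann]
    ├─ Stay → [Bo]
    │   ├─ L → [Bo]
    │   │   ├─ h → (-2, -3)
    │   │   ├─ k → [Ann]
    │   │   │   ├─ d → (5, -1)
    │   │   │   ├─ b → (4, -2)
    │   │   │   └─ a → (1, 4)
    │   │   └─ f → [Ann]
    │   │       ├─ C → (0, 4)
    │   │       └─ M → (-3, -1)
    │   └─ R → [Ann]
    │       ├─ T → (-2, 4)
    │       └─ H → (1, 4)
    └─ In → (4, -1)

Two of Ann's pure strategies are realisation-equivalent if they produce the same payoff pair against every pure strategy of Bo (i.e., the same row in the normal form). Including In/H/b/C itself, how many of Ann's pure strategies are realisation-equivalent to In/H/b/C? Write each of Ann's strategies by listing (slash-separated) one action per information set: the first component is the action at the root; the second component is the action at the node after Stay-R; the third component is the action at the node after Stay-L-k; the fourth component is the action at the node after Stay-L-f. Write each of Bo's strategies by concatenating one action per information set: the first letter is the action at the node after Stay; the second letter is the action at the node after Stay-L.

12

Row for In/H/b/C (columns Lh, Lk, Lf, Rh, Rk, Rf): (4,-1) (4,-1) (4,-1) (4,-1) (4,-1) (4,-1).
Under In/H/b/C, Ann's choice at the node after Stay-R and at the node after Stay-L-k and at the node after Stay-L-f can never be reached regardless of what Bo does, so varying those choices leaves every outcome unchanged.
Holding the reachable choices fixed and varying the unreachable ones freely already gives 2 × 3 × 2 = 12 equivalent strategies.
No other strategy reproduces this row, so those 12 are the full class: In/T/d/C, In/T/d/M, In/T/b/C, In/T/b/M, In/T/a/C, In/T/a/M, In/H/d/C, In/H/d/M, In/H/b/C, In/H/b/M, In/H/a/C, In/H/a/M.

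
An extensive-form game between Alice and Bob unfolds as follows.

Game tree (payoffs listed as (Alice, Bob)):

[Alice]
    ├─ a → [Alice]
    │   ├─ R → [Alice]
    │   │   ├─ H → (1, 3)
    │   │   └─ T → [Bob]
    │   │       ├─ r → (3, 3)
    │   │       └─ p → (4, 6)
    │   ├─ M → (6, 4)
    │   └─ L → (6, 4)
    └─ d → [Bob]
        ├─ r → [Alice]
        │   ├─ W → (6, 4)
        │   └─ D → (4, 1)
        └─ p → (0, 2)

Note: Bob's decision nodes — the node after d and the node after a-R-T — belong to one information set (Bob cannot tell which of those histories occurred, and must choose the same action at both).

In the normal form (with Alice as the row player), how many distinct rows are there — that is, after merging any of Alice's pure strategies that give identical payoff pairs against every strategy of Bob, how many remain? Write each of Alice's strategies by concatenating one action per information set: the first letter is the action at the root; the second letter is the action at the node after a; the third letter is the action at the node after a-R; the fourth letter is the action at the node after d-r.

5

Alice has 24 pure strategies: aRHW, aRHD, aRTW, aRTD, aMHW, aMHD, aMTW, aMTD, aLHW, aLHD, aLTW, aLTD, dRHW, dRHD, dRTW, dRTD, dMHW, dMHD, dMTW, dMTD, dLHW, dLHD, dLTW, dLTD. Columns: r, p.
{aRHW, aRHD} → row (1,3) (1,3)
{aRTW, aRTD} → row (3,3) (4,6)
{aMHW, aMHD, aMTW, aMTD, aLHW, aLHD, aLTW, aLTD} → row (6,4) (6,4)
{dRHW, dRTW, dMHW, dMTW, dLHW, dLTW} → row (6,4) (0,2)
{dRHD, dRTD, dMHD, dMTD, dLHD, dLTD} → row (4,1) (0,2)
That's 5 distinct rows out of 24 strategies.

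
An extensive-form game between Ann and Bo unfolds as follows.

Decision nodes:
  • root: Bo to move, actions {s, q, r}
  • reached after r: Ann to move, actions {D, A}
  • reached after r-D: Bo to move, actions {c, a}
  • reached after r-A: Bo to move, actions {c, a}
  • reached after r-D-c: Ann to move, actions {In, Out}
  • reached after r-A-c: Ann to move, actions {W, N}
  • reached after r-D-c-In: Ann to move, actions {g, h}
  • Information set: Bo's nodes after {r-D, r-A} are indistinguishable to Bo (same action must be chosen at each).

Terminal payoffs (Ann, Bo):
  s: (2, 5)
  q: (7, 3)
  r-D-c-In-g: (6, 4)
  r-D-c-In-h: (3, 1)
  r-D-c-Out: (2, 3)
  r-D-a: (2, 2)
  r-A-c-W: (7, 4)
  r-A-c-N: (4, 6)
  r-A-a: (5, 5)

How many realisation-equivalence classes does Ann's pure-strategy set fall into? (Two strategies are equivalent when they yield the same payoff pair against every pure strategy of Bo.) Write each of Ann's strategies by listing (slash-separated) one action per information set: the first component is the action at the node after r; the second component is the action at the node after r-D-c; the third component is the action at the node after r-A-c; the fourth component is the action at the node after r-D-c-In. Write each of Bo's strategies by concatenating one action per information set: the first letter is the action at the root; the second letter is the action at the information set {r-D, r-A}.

Ann has 16 pure strategies: D/In/W/g, D/In/W/h, D/In/N/g, D/In/N/h, D/Out/W/g, D/Out/W/h, D/Out/N/g, D/Out/N/h, A/In/W/g, A/In/W/h, A/In/N/g, A/In/N/h, A/Out/W/g, A/Out/W/h, A/Out/N/g, A/Out/N/h. Columns: sc, sa, qc, qa, rc, ra.
{D/In/W/g, D/In/N/g} → row (2,5) (2,5) (7,3) (7,3) (6,4) (2,2)
{D/In/W/h, D/In/N/h} → row (2,5) (2,5) (7,3) (7,3) (3,1) (2,2)
{D/Out/W/g, D/Out/W/h, D/Out/N/g, D/Out/N/h} → row (2,5) (2,5) (7,3) (7,3) (2,3) (2,2)
{A/In/W/g, A/In/W/h, A/Out/W/g, A/Out/W/h} → row (2,5) (2,5) (7,3) (7,3) (7,4) (5,5)
{A/In/N/g, A/In/N/h, A/Out/N/g, A/Out/N/h} → row (2,5) (2,5) (7,3) (7,3) (4,6) (5,5)
That's 5 distinct rows out of 16 strategies.

5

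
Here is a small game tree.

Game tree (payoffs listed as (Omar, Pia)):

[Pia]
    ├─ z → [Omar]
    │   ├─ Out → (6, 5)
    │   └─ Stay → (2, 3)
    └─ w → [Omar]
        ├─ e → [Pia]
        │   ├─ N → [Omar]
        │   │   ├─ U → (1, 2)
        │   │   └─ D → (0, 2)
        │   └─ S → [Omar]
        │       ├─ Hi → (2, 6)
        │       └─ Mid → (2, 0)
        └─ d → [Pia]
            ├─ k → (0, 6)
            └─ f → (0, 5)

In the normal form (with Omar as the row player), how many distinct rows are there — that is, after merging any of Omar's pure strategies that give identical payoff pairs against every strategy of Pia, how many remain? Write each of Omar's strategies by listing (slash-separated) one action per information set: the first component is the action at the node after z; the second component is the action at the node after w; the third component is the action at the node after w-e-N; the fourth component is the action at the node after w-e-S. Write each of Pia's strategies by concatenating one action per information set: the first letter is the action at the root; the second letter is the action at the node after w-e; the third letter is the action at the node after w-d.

Omar has 16 pure strategies: Out/e/U/Hi, Out/e/U/Mid, Out/e/D/Hi, Out/e/D/Mid, Out/d/U/Hi, Out/d/U/Mid, Out/d/D/Hi, Out/d/D/Mid, Stay/e/U/Hi, Stay/e/U/Mid, Stay/e/D/Hi, Stay/e/D/Mid, Stay/d/U/Hi, Stay/d/U/Mid, Stay/d/D/Hi, Stay/d/D/Mid. Columns: zNk, zNf, zSk, zSf, wNk, wNf, wSk, wSf.
{Out/e/U/Hi} → row (6,5) (6,5) (6,5) (6,5) (1,2) (1,2) (2,6) (2,6)
{Out/e/U/Mid} → row (6,5) (6,5) (6,5) (6,5) (1,2) (1,2) (2,0) (2,0)
{Out/e/D/Hi} → row (6,5) (6,5) (6,5) (6,5) (0,2) (0,2) (2,6) (2,6)
{Out/e/D/Mid} → row (6,5) (6,5) (6,5) (6,5) (0,2) (0,2) (2,0) (2,0)
{Out/d/U/Hi, Out/d/U/Mid, Out/d/D/Hi, Out/d/D/Mid} → row (6,5) (6,5) (6,5) (6,5) (0,6) (0,5) (0,6) (0,5)
{Stay/e/U/Hi} → row (2,3) (2,3) (2,3) (2,3) (1,2) (1,2) (2,6) (2,6)
{Stay/e/U/Mid} → row (2,3) (2,3) (2,3) (2,3) (1,2) (1,2) (2,0) (2,0)
{Stay/e/D/Hi} → row (2,3) (2,3) (2,3) (2,3) (0,2) (0,2) (2,6) (2,6)
{Stay/e/D/Mid} → row (2,3) (2,3) (2,3) (2,3) (0,2) (0,2) (2,0) (2,0)
{Stay/d/U/Hi, Stay/d/U/Mid, Stay/d/D/Hi, Stay/d/D/Mid} → row (2,3) (2,3) (2,3) (2,3) (0,6) (0,5) (0,6) (0,5)
That's 10 distinct rows out of 16 strategies.

10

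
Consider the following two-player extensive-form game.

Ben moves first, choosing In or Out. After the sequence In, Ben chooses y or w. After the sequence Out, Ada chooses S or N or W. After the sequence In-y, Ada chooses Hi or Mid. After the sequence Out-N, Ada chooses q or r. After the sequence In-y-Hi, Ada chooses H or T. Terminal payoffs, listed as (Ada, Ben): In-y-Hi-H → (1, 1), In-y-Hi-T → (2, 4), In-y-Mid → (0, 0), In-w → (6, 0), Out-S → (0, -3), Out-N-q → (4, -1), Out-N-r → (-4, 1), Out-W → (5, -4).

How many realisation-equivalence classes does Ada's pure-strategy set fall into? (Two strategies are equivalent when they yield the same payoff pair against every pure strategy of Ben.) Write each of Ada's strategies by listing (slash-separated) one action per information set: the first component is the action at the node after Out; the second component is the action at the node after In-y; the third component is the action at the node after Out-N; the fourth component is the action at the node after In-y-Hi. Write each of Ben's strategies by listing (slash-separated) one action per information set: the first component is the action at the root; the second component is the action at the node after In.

12

Ada has 24 pure strategies: S/Hi/q/H, S/Hi/q/T, S/Hi/r/H, S/Hi/r/T, S/Mid/q/H, S/Mid/q/T, S/Mid/r/H, S/Mid/r/T, N/Hi/q/H, N/Hi/q/T, N/Hi/r/H, N/Hi/r/T, N/Mid/q/H, N/Mid/q/T, N/Mid/r/H, N/Mid/r/T, W/Hi/q/H, W/Hi/q/T, W/Hi/r/H, W/Hi/r/T, W/Mid/q/H, W/Mid/q/T, W/Mid/r/H, W/Mid/r/T. Columns: In/y, In/w, Out/y, Out/w.
{S/Hi/q/H, S/Hi/r/H} → row (1,1) (6,0) (0,-3) (0,-3)
{S/Hi/q/T, S/Hi/r/T} → row (2,4) (6,0) (0,-3) (0,-3)
{S/Mid/q/H, S/Mid/q/T, S/Mid/r/H, S/Mid/r/T} → row (0,0) (6,0) (0,-3) (0,-3)
{N/Hi/q/H} → row (1,1) (6,0) (4,-1) (4,-1)
{N/Hi/q/T} → row (2,4) (6,0) (4,-1) (4,-1)
{N/Hi/r/H} → row (1,1) (6,0) (-4,1) (-4,1)
{N/Hi/r/T} → row (2,4) (6,0) (-4,1) (-4,1)
{N/Mid/q/H, N/Mid/q/T} → row (0,0) (6,0) (4,-1) (4,-1)
{N/Mid/r/H, N/Mid/r/T} → row (0,0) (6,0) (-4,1) (-4,1)
{W/Hi/q/H, W/Hi/r/H} → row (1,1) (6,0) (5,-4) (5,-4)
{W/Hi/q/T, W/Hi/r/T} → row (2,4) (6,0) (5,-4) (5,-4)
{W/Mid/q/H, W/Mid/q/T, W/Mid/r/H, W/Mid/r/T} → row (0,0) (6,0) (5,-4) (5,-4)
That's 12 distinct rows out of 24 strategies.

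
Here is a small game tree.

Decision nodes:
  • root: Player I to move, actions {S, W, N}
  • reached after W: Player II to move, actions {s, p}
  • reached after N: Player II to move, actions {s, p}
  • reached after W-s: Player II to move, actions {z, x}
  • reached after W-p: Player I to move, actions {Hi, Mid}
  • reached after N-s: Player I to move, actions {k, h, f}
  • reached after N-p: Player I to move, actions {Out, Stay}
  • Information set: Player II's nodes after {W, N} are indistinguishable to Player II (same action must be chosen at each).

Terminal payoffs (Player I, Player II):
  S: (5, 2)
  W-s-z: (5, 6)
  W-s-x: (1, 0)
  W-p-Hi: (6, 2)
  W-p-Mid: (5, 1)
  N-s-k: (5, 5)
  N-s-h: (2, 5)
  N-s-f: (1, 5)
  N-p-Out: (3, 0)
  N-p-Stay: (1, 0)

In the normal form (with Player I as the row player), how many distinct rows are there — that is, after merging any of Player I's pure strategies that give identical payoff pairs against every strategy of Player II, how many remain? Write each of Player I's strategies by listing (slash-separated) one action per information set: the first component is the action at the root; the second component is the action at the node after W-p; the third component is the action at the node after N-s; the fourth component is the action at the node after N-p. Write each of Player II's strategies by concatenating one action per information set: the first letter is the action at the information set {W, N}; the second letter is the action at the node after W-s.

Player I has 36 pure strategies: S/Hi/k/Out, S/Hi/k/Stay, S/Hi/h/Out, S/Hi/h/Stay, S/Hi/f/Out, S/Hi/f/Stay, S/Mid/k/Out, S/Mid/k/Stay, S/Mid/h/Out, S/Mid/h/Stay, S/Mid/f/Out, S/Mid/f/Stay, W/Hi/k/Out, W/Hi/k/Stay, W/Hi/h/Out, W/Hi/h/Stay, W/Hi/f/Out, W/Hi/f/Stay, W/Mid/k/Out, W/Mid/k/Stay, W/Mid/h/Out, W/Mid/h/Stay, W/Mid/f/Out, W/Mid/f/Stay, N/Hi/k/Out, N/Hi/k/Stay, N/Hi/h/Out, N/Hi/h/Stay, N/Hi/f/Out, N/Hi/f/Stay, N/Mid/k/Out, N/Mid/k/Stay, N/Mid/h/Out, N/Mid/h/Stay, N/Mid/f/Out, N/Mid/f/Stay. Columns: sz, sx, pz, px.
{S/Hi/k/Out, S/Hi/k/Stay, S/Hi/h/Out, S/Hi/h/Stay, S/Hi/f/Out, S/Hi/f/Stay, S/Mid/k/Out, S/Mid/k/Stay, S/Mid/h/Out, S/Mid/h/Stay, S/Mid/f/Out, S/Mid/f/Stay} → row (5,2) (5,2) (5,2) (5,2)
{W/Hi/k/Out, W/Hi/k/Stay, W/Hi/h/Out, W/Hi/h/Stay, W/Hi/f/Out, W/Hi/f/Stay} → row (5,6) (1,0) (6,2) (6,2)
{W/Mid/k/Out, W/Mid/k/Stay, W/Mid/h/Out, W/Mid/h/Stay, W/Mid/f/Out, W/Mid/f/Stay} → row (5,6) (1,0) (5,1) (5,1)
{N/Hi/k/Out, N/Mid/k/Out} → row (5,5) (5,5) (3,0) (3,0)
{N/Hi/k/Stay, N/Mid/k/Stay} → row (5,5) (5,5) (1,0) (1,0)
{N/Hi/h/Out, N/Mid/h/Out} → row (2,5) (2,5) (3,0) (3,0)
{N/Hi/h/Stay, N/Mid/h/Stay} → row (2,5) (2,5) (1,0) (1,0)
{N/Hi/f/Out, N/Mid/f/Out} → row (1,5) (1,5) (3,0) (3,0)
{N/Hi/f/Stay, N/Mid/f/Stay} → row (1,5) (1,5) (1,0) (1,0)
That's 9 distinct rows out of 36 strategies.

9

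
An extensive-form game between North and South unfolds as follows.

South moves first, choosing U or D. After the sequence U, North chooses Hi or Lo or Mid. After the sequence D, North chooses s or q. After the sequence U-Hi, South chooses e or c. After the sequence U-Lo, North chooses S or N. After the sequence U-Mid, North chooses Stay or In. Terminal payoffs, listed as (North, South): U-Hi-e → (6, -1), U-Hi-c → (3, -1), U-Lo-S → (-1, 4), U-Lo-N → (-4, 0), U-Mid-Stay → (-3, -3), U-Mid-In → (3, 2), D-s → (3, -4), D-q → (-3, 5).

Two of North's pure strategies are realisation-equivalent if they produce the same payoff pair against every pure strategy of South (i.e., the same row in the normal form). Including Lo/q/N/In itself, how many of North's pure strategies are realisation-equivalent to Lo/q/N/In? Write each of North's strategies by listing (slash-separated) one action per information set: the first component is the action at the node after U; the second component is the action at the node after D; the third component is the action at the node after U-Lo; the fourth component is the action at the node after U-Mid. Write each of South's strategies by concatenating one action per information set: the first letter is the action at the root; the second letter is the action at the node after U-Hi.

2

Row for Lo/q/N/In (columns Ue, Uc, De, Dc): (-4,0) (-4,0) (-3,5) (-3,5).
Under Lo/q/N/In, North's choice at the node after U-Mid can never be reached regardless of what South does, so varying those choices leaves every outcome unchanged.
Holding the reachable choices fixed and varying the unreachable one freely already gives 2 equivalent strategies.
No other strategy reproduces this row, so those 2 are the full class: Lo/q/N/Stay, Lo/q/N/In.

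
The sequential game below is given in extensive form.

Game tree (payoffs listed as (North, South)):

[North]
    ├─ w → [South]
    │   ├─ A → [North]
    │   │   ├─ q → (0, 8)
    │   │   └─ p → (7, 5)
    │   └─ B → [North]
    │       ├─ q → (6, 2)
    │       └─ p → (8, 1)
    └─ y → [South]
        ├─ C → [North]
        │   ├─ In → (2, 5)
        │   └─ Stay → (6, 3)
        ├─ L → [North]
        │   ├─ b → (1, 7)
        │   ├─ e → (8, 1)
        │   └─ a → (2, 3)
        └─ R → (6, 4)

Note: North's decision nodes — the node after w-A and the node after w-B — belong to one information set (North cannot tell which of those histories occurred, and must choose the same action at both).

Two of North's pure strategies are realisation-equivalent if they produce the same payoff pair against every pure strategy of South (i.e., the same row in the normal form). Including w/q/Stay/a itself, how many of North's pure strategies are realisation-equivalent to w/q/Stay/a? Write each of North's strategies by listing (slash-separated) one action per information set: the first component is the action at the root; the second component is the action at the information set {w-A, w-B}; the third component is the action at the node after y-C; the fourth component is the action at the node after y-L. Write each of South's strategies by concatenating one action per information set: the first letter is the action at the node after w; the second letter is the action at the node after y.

Row for w/q/Stay/a (columns AC, AL, AR, BC, BL, BR): (0,8) (0,8) (0,8) (6,2) (6,2) (6,2).
Under w/q/Stay/a, North's choice at the node after y-C and at the node after y-L can never be reached regardless of what South does, so varying those choices leaves every outcome unchanged.
Holding the reachable choices fixed and varying the unreachable ones freely already gives 2 × 3 = 6 equivalent strategies.
No other strategy reproduces this row, so those 6 are the full class: w/q/In/b, w/q/In/e, w/q/In/a, w/q/Stay/b, w/q/Stay/e, w/q/Stay/a.

6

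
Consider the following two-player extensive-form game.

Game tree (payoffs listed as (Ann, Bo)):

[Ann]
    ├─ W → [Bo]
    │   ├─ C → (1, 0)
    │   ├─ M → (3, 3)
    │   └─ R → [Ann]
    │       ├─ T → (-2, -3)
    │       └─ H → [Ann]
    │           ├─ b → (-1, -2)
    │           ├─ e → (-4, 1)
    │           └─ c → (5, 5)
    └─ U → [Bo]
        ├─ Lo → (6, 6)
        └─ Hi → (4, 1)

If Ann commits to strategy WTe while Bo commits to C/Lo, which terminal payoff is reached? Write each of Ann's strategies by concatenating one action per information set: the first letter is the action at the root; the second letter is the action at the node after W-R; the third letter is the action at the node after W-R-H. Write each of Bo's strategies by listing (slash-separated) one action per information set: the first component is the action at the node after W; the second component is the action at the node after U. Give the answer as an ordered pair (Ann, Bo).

Trace the play path from the root:
  Ann plays W
  Bo plays C at [W]
→ terminal payoff (1, 0).
(Ann's choice at the node after W-R is never reached on this path, so it doesn't affect the outcome.)

(1, 0)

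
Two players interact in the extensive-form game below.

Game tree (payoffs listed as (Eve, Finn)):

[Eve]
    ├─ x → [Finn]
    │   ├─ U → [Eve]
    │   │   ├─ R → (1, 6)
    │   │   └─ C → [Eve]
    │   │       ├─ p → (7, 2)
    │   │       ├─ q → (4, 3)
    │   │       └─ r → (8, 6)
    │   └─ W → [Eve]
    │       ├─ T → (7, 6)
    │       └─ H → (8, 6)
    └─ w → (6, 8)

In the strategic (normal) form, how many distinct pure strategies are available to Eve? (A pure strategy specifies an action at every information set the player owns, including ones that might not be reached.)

24

Eve owns the root with actions {x, w} — two choices.
Eve owns the node after x-U with actions {R, C} — two choices.
Eve owns the node after x-W with actions {T, H} — two choices.
Eve owns the node after x-U-C with actions {p, q, r} — three choices.
A pure strategy fixes one action at each information set independently, so the count is the product 2 × 2 × 2 × 3 = 24.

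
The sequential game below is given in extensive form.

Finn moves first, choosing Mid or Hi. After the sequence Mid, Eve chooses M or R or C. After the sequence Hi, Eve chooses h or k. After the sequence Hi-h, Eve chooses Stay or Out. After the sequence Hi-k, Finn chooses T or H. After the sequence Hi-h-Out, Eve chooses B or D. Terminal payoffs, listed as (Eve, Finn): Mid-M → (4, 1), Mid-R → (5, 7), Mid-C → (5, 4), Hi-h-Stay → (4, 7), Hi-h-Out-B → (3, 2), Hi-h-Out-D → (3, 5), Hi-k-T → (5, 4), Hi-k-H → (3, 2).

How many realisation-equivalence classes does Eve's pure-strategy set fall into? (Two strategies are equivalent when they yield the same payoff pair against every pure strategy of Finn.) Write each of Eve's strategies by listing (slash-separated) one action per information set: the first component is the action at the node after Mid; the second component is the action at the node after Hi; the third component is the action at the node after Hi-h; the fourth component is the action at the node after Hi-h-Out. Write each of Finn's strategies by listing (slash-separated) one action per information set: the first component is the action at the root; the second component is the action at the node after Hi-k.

Eve has 24 pure strategies: M/h/Stay/B, M/h/Stay/D, M/h/Out/B, M/h/Out/D, M/k/Stay/B, M/k/Stay/D, M/k/Out/B, M/k/Out/D, R/h/Stay/B, R/h/Stay/D, R/h/Out/B, R/h/Out/D, R/k/Stay/B, R/k/Stay/D, R/k/Out/B, R/k/Out/D, C/h/Stay/B, C/h/Stay/D, C/h/Out/B, C/h/Out/D, C/k/Stay/B, C/k/Stay/D, C/k/Out/B, C/k/Out/D. Columns: Mid/T, Mid/H, Hi/T, Hi/H.
{M/h/Stay/B, M/h/Stay/D} → row (4,1) (4,1) (4,7) (4,7)
{M/h/Out/B} → row (4,1) (4,1) (3,2) (3,2)
{M/h/Out/D} → row (4,1) (4,1) (3,5) (3,5)
{M/k/Stay/B, M/k/Stay/D, M/k/Out/B, M/k/Out/D} → row (4,1) (4,1) (5,4) (3,2)
{R/h/Stay/B, R/h/Stay/D} → row (5,7) (5,7) (4,7) (4,7)
{R/h/Out/B} → row (5,7) (5,7) (3,2) (3,2)
{R/h/Out/D} → row (5,7) (5,7) (3,5) (3,5)
{R/k/Stay/B, R/k/Stay/D, R/k/Out/B, R/k/Out/D} → row (5,7) (5,7) (5,4) (3,2)
{C/h/Stay/B, C/h/Stay/D} → row (5,4) (5,4) (4,7) (4,7)
{C/h/Out/B} → row (5,4) (5,4) (3,2) (3,2)
{C/h/Out/D} → row (5,4) (5,4) (3,5) (3,5)
{C/k/Stay/B, C/k/Stay/D, C/k/Out/B, C/k/Out/D} → row (5,4) (5,4) (5,4) (3,2)
That's 12 distinct rows out of 24 strategies.

12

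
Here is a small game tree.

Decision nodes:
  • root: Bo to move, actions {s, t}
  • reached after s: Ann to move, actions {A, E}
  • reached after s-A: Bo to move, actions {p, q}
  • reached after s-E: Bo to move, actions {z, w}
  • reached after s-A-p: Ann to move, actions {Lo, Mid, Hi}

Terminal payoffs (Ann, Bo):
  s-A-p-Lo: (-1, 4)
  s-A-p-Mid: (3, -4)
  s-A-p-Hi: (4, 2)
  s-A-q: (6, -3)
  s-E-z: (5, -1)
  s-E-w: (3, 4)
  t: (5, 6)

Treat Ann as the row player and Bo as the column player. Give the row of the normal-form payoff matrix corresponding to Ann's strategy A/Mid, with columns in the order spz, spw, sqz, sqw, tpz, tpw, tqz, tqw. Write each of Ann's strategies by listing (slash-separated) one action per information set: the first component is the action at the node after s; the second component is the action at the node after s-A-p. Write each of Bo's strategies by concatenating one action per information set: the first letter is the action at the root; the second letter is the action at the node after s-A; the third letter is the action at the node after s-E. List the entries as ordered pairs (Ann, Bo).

vs spz: Bo plays s → Ann plays A at [s] → Bo plays p at [s-A] → Ann plays Mid at [s-A-p] → (3, -4)
vs spw: Bo plays s → Ann plays A at [s] → Bo plays p at [s-A] → Ann plays Mid at [s-A-p] → (3, -4)
vs sqz: Bo plays s → Ann plays A at [s] → Bo plays q at [s-A] → (6, -3)
vs sqw: Bo plays s → Ann plays A at [s] → Bo plays q at [s-A] → (6, -3)
vs tpz: Bo plays t → (5, 6)
vs tpw: Bo plays t → (5, 6)
vs tqz: Bo plays t → (5, 6)
vs tqw: Bo plays t → (5, 6)

(3,-4) (3,-4) (6,-3) (6,-3) (5,6) (5,6) (5,6) (5,6)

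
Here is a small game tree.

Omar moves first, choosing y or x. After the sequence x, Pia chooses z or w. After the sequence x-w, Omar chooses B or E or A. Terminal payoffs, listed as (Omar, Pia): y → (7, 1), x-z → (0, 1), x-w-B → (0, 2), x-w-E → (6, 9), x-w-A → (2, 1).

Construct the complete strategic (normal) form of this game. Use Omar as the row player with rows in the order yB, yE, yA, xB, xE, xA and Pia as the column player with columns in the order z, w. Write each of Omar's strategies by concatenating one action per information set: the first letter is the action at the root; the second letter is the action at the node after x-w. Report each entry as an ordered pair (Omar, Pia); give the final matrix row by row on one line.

yB: (7,1) (7,1) | yE: (7,1) (7,1) | yA: (7,1) (7,1) | xB: (0,1) (0,2) | xE: (0,1) (6,9) | xA: (0,1) (2,1)

Row yB: z→(7,1), w→(7,1)
Row yE: z→(7,1), w→(7,1)
Row yA: z→(7,1), w→(7,1)
Row xB: z→(0,1), w→(0,2)
Row xE: z→(0,1), w→(6,9)
Row xA: z→(0,1), w→(2,1)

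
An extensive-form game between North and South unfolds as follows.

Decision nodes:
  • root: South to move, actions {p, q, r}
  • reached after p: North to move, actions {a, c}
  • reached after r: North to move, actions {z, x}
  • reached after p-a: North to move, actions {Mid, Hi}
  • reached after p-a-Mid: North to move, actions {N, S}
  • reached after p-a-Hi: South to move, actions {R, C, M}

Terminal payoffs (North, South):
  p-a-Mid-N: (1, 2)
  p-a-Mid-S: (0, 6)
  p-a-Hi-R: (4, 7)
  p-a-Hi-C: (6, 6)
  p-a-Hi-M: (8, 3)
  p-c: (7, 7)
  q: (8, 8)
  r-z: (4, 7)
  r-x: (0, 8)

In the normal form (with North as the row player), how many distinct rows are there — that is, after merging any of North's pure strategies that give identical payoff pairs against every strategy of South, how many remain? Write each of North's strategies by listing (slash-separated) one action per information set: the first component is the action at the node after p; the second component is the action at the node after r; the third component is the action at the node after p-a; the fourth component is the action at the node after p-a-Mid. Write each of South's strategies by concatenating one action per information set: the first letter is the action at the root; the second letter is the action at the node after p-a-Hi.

North has 16 pure strategies: a/z/Mid/N, a/z/Mid/S, a/z/Hi/N, a/z/Hi/S, a/x/Mid/N, a/x/Mid/S, a/x/Hi/N, a/x/Hi/S, c/z/Mid/N, c/z/Mid/S, c/z/Hi/N, c/z/Hi/S, c/x/Mid/N, c/x/Mid/S, c/x/Hi/N, c/x/Hi/S. Columns: pR, pC, pM, qR, qC, qM, rR, rC, rM.
{a/z/Mid/N} → row (1,2) (1,2) (1,2) (8,8) (8,8) (8,8) (4,7) (4,7) (4,7)
{a/z/Mid/S} → row (0,6) (0,6) (0,6) (8,8) (8,8) (8,8) (4,7) (4,7) (4,7)
{a/z/Hi/N, a/z/Hi/S} → row (4,7) (6,6) (8,3) (8,8) (8,8) (8,8) (4,7) (4,7) (4,7)
{a/x/Mid/N} → row (1,2) (1,2) (1,2) (8,8) (8,8) (8,8) (0,8) (0,8) (0,8)
{a/x/Mid/S} → row (0,6) (0,6) (0,6) (8,8) (8,8) (8,8) (0,8) (0,8) (0,8)
{a/x/Hi/N, a/x/Hi/S} → row (4,7) (6,6) (8,3) (8,8) (8,8) (8,8) (0,8) (0,8) (0,8)
{c/z/Mid/N, c/z/Mid/S, c/z/Hi/N, c/z/Hi/S} → row (7,7) (7,7) (7,7) (8,8) (8,8) (8,8) (4,7) (4,7) (4,7)
{c/x/Mid/N, c/x/Mid/S, c/x/Hi/N, c/x/Hi/S} → row (7,7) (7,7) (7,7) (8,8) (8,8) (8,8) (0,8) (0,8) (0,8)
That's 8 distinct rows out of 16 strategies.

8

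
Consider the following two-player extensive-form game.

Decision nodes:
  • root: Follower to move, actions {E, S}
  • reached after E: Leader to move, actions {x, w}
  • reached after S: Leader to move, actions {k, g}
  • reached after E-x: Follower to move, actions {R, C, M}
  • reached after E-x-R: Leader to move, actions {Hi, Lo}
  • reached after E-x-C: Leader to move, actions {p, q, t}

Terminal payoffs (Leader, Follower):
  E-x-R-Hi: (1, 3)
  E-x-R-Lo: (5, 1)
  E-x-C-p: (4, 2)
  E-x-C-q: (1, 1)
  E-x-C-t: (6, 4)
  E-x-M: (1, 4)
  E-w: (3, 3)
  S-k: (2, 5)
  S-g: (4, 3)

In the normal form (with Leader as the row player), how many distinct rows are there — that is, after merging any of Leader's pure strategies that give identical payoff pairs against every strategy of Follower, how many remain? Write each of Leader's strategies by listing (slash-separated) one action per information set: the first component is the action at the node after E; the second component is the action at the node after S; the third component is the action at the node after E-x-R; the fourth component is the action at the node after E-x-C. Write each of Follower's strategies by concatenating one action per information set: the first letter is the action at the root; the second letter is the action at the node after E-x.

Leader has 24 pure strategies: x/k/Hi/p, x/k/Hi/q, x/k/Hi/t, x/k/Lo/p, x/k/Lo/q, x/k/Lo/t, x/g/Hi/p, x/g/Hi/q, x/g/Hi/t, x/g/Lo/p, x/g/Lo/q, x/g/Lo/t, w/k/Hi/p, w/k/Hi/q, w/k/Hi/t, w/k/Lo/p, w/k/Lo/q, w/k/Lo/t, w/g/Hi/p, w/g/Hi/q, w/g/Hi/t, w/g/Lo/p, w/g/Lo/q, w/g/Lo/t. Columns: ER, EC, EM, SR, SC, SM.
{x/k/Hi/p} → row (1,3) (4,2) (1,4) (2,5) (2,5) (2,5)
{x/k/Hi/q} → row (1,3) (1,1) (1,4) (2,5) (2,5) (2,5)
{x/k/Hi/t} → row (1,3) (6,4) (1,4) (2,5) (2,5) (2,5)
{x/k/Lo/p} → row (5,1) (4,2) (1,4) (2,5) (2,5) (2,5)
{x/k/Lo/q} → row (5,1) (1,1) (1,4) (2,5) (2,5) (2,5)
{x/k/Lo/t} → row (5,1) (6,4) (1,4) (2,5) (2,5) (2,5)
{x/g/Hi/p} → row (1,3) (4,2) (1,4) (4,3) (4,3) (4,3)
{x/g/Hi/q} → row (1,3) (1,1) (1,4) (4,3) (4,3) (4,3)
{x/g/Hi/t} → row (1,3) (6,4) (1,4) (4,3) (4,3) (4,3)
{x/g/Lo/p} → row (5,1) (4,2) (1,4) (4,3) (4,3) (4,3)
{x/g/Lo/q} → row (5,1) (1,1) (1,4) (4,3) (4,3) (4,3)
{x/g/Lo/t} → row (5,1) (6,4) (1,4) (4,3) (4,3) (4,3)
{w/k/Hi/p, w/k/Hi/q, w/k/Hi/t, w/k/Lo/p, w/k/Lo/q, w/k/Lo/t} → row (3,3) (3,3) (3,3) (2,5) (2,5) (2,5)
{w/g/Hi/p, w/g/Hi/q, w/g/Hi/t, w/g/Lo/p, w/g/Lo/q, w/g/Lo/t} → row (3,3) (3,3) (3,3) (4,3) (4,3) (4,3)
That's 14 distinct rows out of 24 strategies.

14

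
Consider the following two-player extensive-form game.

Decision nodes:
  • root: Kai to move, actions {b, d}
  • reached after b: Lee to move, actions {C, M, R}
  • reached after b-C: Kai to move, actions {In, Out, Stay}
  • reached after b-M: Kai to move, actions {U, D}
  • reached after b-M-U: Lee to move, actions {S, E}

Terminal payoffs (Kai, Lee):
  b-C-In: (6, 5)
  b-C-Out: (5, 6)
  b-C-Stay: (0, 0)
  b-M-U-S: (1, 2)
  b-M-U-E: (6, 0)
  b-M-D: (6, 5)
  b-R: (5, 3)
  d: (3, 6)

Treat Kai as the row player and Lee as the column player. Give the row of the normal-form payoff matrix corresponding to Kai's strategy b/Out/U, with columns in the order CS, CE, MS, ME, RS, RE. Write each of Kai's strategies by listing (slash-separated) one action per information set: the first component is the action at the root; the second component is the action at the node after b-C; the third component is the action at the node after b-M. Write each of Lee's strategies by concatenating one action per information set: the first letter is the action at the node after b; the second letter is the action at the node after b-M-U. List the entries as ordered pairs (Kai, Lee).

vs CS: Kai plays b → Lee plays C at [b] → Kai plays Out at [b-C] → (5, 6)
vs CE: Kai plays b → Lee plays C at [b] → Kai plays Out at [b-C] → (5, 6)
vs MS: Kai plays b → Lee plays M at [b] → Kai plays U at [b-M] → Lee plays S at [b-M-U] → (1, 2)
vs ME: Kai plays b → Lee plays M at [b] → Kai plays U at [b-M] → Lee plays E at [b-M-U] → (6, 0)
vs RS: Kai plays b → Lee plays R at [b] → (5, 3)
vs RE: Kai plays b → Lee plays R at [b] → (5, 3)

(5,6) (5,6) (1,2) (6,0) (5,3) (5,3)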